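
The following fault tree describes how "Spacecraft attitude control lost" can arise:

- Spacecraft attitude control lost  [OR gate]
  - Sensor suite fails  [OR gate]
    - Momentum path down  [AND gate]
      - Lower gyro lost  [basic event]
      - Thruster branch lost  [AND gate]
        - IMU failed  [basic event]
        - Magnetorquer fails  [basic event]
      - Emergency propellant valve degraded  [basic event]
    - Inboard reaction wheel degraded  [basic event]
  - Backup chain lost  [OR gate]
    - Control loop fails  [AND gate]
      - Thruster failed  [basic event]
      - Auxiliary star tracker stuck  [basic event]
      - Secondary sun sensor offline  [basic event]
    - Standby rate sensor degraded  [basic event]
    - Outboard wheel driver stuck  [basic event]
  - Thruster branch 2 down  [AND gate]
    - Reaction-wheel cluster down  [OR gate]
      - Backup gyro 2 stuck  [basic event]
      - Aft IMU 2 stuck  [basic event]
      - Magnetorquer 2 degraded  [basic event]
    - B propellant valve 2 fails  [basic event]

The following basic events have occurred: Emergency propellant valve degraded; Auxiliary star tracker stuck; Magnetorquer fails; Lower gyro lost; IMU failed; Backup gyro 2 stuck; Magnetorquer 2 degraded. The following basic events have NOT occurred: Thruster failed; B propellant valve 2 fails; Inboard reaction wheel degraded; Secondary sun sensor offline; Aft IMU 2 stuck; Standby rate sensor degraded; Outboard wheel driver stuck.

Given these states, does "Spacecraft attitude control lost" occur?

Yes

Thruster branch lost [AND]: IMU failed=occurs, Magnetorquer fails=occurs → all inputs occur → occurs.
Momentum path down [AND]: Lower gyro lost=occurs, Thruster branch lost=occurs, Emergency propellant valve degraded=occurs → all inputs occur → occurs.
Sensor suite fails [OR]: Momentum path down=occurs, Inboard reaction wheel degraded=not → at least one input occurs → occurs.
Control loop fails [AND]: Thruster failed=not, Auxiliary star tracker stuck=occurs, Secondary sun sensor offline=not → not all inputs occur → does not occur.
Backup chain lost [OR]: Control loop fails=not, Standby rate sensor degraded=not, Outboard wheel driver stuck=not → no input occurs → does not occur.
Reaction-wheel cluster down [OR]: Backup gyro 2 stuck=occurs, Aft IMU 2 stuck=not, Magnetorquer 2 degraded=occurs → at least one input occurs → occurs.
Thruster branch 2 down [AND]: Reaction-wheel cluster down=occurs, B propellant valve 2 fails=not → not all inputs occur → does not occur.
Spacecraft attitude control lost [OR]: Sensor suite fails=occurs, Backup chain lost=not, Thruster branch 2 down=not → at least one input occurs → occurs.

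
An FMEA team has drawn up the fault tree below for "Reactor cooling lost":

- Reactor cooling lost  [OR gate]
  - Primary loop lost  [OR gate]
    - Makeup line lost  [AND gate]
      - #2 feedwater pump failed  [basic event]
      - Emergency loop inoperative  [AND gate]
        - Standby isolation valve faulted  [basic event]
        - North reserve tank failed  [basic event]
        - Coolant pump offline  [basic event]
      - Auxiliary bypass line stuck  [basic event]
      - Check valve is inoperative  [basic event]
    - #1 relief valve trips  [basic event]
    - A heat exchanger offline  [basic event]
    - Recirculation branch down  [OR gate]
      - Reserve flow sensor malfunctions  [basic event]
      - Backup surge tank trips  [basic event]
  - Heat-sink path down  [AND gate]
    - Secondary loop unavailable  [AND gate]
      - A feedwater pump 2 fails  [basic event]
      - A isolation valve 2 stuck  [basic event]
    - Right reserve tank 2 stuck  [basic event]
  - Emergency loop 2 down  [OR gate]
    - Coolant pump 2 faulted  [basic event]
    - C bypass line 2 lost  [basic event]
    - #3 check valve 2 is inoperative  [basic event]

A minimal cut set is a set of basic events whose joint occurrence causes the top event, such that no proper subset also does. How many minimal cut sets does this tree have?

9

Emergency loop inoperative [AND]: one cut set from each child combined → 1 × 1 × 1 = 1 cut set(s).
Makeup line lost [AND]: one cut set from each child combined → 1 × 1 × 1 × 1 = 1 cut set(s).
Recirculation branch down [OR]: union of children's cut sets → 2 cut set(s).
Primary loop lost [OR]: union of children's cut sets → 5 cut set(s).
Secondary loop unavailable [AND]: one cut set from each child combined → 1 × 1 = 1 cut set(s).
Heat-sink path down [AND]: one cut set from each child combined → 1 × 1 = 1 cut set(s).
Emergency loop 2 down [OR]: union of children's cut sets → 3 cut set(s).
Reactor cooling lost [OR]: union of children's cut sets → 9 cut set(s).
Minimal cut sets: {#2 feedwater pump failed, Auxiliary bypass line stuck, Check valve is inoperative, Coolant pump offline, North reserve tank failed, Standby isolation valve faulted}; {#1 relief valve trips}; {A heat exchanger offline}; {Reserve flow sensor malfunctions}; {Backup surge tank trips}; {A feedwater pump 2 fails, A isolation valve 2 stuck, Right reserve tank 2 stuck}; {Coolant pump 2 faulted}; {C bypass line 2 lost}; {#3 check valve 2 is inoperative}.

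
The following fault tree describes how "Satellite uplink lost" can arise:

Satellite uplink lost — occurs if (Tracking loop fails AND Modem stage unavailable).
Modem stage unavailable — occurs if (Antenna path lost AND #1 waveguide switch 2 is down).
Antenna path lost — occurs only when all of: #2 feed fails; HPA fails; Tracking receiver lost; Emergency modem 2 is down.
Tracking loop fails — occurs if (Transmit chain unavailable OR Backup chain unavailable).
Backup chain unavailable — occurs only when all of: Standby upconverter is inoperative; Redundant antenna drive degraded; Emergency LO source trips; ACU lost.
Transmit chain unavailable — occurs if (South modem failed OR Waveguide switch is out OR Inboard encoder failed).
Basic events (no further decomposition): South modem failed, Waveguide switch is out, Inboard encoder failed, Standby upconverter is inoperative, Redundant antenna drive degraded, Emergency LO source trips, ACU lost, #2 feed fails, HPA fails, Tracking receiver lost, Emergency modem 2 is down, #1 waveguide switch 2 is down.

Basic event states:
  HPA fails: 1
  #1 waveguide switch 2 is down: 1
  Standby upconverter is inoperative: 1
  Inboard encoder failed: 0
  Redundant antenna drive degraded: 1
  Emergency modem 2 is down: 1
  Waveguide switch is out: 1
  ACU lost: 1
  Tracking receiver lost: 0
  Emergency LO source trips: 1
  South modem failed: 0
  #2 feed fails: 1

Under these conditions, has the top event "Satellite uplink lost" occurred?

Transmit chain unavailable [OR]: South modem failed=not, Waveguide switch is out=occurs, Inboard encoder failed=not → at least one input occurs → occurs.
Backup chain unavailable [AND]: Standby upconverter is inoperative=occurs, Redundant antenna drive degraded=occurs, Emergency LO source trips=occurs, ACU lost=occurs → all inputs occur → occurs.
Tracking loop fails [OR]: Transmit chain unavailable=occurs, Backup chain unavailable=occurs → at least one input occurs → occurs.
Antenna path lost [AND]: #2 feed fails=occurs, HPA fails=occurs, Tracking receiver lost=not, Emergency modem 2 is down=occurs → not all inputs occur → does not occur.
Modem stage unavailable [AND]: Antenna path lost=not, #1 waveguide switch 2 is down=occurs → not all inputs occur → does not occur.
Satellite uplink lost [AND]: Tracking loop fails=occurs, Modem stage unavailable=not → not all inputs occur → does not occur.

No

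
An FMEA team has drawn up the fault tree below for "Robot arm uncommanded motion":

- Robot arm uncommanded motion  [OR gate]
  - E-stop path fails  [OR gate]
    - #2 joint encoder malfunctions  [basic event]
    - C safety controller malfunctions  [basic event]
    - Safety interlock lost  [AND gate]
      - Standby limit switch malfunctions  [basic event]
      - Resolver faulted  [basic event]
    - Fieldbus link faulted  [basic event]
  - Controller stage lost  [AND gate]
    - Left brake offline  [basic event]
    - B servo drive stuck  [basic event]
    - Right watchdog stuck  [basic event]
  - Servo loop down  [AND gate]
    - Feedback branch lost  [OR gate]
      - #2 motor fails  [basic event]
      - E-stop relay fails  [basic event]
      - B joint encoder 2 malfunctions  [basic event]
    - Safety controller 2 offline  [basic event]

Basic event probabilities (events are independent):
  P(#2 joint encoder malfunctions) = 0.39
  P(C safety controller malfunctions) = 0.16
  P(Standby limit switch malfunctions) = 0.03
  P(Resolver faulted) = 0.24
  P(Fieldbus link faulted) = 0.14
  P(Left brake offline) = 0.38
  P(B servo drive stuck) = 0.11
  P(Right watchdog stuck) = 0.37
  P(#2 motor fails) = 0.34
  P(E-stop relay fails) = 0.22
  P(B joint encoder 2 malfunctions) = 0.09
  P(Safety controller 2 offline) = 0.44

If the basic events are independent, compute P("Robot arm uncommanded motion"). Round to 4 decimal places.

0.6700

P(Safety interlock lost) [AND] = 0.03 × 0.24 = 0.007200
P(E-stop path fails) [OR] = 1 − (1−0.39) × (1−0.16) × (1−0.007200) × (1−0.14) = 0.562509
P(Controller stage lost) [AND] = 0.38 × 0.11 × 0.37 = 0.015466
P(Feedback branch lost) [OR] = 1 − (1−0.34) × (1−0.22) × (1−0.09) = 0.531532
P(Servo loop down) [AND] = 0.531532 × 0.44 = 0.233874
P(Robot arm uncommanded motion) [OR] = 1 − (1−0.562509) × (1−0.015466) × (1−0.233874) = 0.670011
Rounded to 4 decimal places: P(Robot arm uncommanded motion) ≈ 0.6700.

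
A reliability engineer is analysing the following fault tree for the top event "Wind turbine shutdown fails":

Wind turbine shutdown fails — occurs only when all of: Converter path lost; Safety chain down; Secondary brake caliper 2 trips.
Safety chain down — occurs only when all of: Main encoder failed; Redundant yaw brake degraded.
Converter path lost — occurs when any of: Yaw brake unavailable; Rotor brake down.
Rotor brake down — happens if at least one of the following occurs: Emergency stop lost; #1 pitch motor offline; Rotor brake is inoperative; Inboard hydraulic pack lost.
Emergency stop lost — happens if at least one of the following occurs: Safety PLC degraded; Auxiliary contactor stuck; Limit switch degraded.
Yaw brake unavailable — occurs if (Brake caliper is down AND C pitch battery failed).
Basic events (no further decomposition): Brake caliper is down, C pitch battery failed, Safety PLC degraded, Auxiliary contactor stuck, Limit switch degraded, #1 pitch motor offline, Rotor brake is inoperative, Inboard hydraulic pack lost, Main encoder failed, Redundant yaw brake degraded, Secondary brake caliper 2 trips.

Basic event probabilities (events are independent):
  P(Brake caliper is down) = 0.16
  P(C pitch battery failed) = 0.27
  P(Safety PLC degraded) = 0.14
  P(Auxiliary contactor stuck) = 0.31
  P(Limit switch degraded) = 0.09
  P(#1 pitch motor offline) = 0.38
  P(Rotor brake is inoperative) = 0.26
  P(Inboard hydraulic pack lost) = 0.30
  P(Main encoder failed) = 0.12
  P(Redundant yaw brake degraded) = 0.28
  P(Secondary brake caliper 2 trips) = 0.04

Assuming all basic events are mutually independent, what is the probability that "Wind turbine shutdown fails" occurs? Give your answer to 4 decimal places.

0.0011

P(Yaw brake unavailable) [AND] = 0.16 × 0.27 = 0.043200
P(Emergency stop lost) [OR] = 1 − (1−0.14) × (1−0.31) × (1−0.09) = 0.460006
P(Rotor brake down) [OR] = 1 − (1−0.460006) × (1−0.38) × (1−0.26) × (1−0.30) = 0.826576
P(Converter path lost) [OR] = 1 − (1−0.043200) × (1−0.826576) = 0.834068
P(Safety chain down) [AND] = 0.12 × 0.28 = 0.033600
P(Wind turbine shutdown fails) [AND] = 0.834068 × 0.033600 × 0.04 = 0.001121
Rounded to 4 decimal places: P(Wind turbine shutdown fails) ≈ 0.0011.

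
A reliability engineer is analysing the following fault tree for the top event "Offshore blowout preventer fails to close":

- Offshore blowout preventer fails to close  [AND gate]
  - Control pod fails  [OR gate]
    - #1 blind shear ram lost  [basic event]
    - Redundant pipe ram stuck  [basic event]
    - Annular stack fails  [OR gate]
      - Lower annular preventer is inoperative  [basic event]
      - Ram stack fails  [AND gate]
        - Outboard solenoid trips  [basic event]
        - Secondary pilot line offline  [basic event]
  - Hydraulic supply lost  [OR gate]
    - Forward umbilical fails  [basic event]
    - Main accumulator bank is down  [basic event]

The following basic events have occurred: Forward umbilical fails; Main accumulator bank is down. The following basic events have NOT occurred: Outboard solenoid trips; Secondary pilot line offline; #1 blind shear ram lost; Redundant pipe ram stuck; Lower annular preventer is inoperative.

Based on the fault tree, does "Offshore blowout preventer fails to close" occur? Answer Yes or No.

Ram stack fails [AND]: Outboard solenoid trips=not, Secondary pilot line offline=not → not all inputs occur → does not occur.
Annular stack fails [OR]: Lower annular preventer is inoperative=not, Ram stack fails=not → no input occurs → does not occur.
Control pod fails [OR]: #1 blind shear ram lost=not, Redundant pipe ram stuck=not, Annular stack fails=not → no input occurs → does not occur.
Hydraulic supply lost [OR]: Forward umbilical fails=occurs, Main accumulator bank is down=occurs → at least one input occurs → occurs.
Offshore blowout preventer fails to close [AND]: Control pod fails=not, Hydraulic supply lost=occurs → not all inputs occur → does not occur.

No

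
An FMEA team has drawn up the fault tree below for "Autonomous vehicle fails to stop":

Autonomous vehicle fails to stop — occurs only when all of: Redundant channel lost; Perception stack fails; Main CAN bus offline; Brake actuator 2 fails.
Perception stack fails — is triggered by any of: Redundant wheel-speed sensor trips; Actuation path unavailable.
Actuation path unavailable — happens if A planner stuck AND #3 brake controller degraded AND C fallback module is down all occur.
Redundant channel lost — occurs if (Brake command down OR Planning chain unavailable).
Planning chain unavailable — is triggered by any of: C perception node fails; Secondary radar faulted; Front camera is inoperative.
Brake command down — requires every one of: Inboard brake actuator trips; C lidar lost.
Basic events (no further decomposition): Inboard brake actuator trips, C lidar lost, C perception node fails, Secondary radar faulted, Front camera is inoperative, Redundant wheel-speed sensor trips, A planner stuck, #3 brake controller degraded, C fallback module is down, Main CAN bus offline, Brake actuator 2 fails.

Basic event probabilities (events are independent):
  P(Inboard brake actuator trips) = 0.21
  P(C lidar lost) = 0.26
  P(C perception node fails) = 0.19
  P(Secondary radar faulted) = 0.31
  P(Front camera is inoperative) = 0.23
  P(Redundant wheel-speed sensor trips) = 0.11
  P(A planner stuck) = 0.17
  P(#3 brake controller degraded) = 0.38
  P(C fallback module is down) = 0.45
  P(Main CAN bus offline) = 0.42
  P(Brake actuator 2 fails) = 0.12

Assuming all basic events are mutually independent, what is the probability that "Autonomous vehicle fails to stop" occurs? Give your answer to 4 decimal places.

P(Brake command down) [AND] = 0.21 × 0.26 = 0.054600
P(Planning chain unavailable) [OR] = 1 − (1−0.19) × (1−0.31) × (1−0.23) = 0.569647
P(Redundant channel lost) [OR] = 1 − (1−0.054600) × (1−0.569647) = 0.593144
P(Actuation path unavailable) [AND] = 0.17 × 0.38 × 0.45 = 0.029070
P(Perception stack fails) [OR] = 1 − (1−0.11) × (1−0.029070) = 0.135872
P(Autonomous vehicle fails to stop) [AND] = 0.593144 × 0.135872 × 0.42 × 0.12 = 0.004062
Rounded to 4 decimal places: P(Autonomous vehicle fails to stop) ≈ 0.0041.

0.0041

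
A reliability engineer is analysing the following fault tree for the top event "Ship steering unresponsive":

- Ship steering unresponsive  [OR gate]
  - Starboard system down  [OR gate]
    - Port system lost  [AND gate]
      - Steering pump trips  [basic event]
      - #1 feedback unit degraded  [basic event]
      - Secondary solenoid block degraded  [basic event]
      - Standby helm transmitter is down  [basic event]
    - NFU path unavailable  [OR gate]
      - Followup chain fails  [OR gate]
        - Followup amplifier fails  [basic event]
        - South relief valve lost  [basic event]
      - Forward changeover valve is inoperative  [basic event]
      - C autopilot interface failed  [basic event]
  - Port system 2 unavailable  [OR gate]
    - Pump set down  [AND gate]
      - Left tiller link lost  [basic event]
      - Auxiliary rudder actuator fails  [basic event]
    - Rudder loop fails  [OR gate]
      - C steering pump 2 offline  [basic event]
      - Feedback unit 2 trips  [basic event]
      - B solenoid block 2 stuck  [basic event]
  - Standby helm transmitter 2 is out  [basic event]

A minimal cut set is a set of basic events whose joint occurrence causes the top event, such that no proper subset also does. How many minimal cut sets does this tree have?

Port system lost [AND]: one cut set from each child combined → 1 × 1 × 1 × 1 = 1 cut set(s).
Followup chain fails [OR]: union of children's cut sets → 2 cut set(s).
NFU path unavailable [OR]: union of children's cut sets → 4 cut set(s).
Starboard system down [OR]: union of children's cut sets → 5 cut set(s).
Pump set down [AND]: one cut set from each child combined → 1 × 1 = 1 cut set(s).
Rudder loop fails [OR]: union of children's cut sets → 3 cut set(s).
Port system 2 unavailable [OR]: union of children's cut sets → 4 cut set(s).
Ship steering unresponsive [OR]: union of children's cut sets → 10 cut set(s).
Minimal cut sets: {#1 feedback unit degraded, Secondary solenoid block degraded, Standby helm transmitter is down, Steering pump trips}; {Followup amplifier fails}; {South relief valve lost}; {Forward changeover valve is inoperative}; {C autopilot interface failed}; {Auxiliary rudder actuator fails, Left tiller link lost}; {C steering pump 2 offline}; {Feedback unit 2 trips}; {B solenoid block 2 stuck}; {Standby helm transmitter 2 is out}.

10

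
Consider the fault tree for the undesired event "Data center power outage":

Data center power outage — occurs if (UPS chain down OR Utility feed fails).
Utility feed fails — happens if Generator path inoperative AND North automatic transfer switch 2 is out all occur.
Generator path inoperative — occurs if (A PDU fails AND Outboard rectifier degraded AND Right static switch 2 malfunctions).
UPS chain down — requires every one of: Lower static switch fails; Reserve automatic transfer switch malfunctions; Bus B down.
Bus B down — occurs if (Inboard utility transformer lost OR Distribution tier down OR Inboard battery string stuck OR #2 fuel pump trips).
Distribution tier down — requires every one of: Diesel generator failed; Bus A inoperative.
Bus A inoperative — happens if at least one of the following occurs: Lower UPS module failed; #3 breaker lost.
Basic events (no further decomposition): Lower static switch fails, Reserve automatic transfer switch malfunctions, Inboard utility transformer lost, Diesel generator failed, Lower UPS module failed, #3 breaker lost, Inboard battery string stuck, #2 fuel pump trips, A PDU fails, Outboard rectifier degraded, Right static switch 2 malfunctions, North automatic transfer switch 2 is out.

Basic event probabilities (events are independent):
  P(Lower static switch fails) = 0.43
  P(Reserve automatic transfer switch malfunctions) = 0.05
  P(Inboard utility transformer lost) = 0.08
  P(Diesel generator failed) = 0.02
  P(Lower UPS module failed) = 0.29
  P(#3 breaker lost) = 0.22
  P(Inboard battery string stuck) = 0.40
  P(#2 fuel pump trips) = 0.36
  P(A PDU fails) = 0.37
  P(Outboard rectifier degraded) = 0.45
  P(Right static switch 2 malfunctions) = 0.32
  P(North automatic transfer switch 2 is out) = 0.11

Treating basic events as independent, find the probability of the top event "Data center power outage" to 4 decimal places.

P(Bus A inoperative) [OR] = 1 − (1−0.29) × (1−0.22) = 0.446200
P(Distribution tier down) [AND] = 0.02 × 0.446200 = 0.008924
P(Bus B down) [OR] = 1 − (1−0.08) × (1−0.008924) × (1−0.40) × (1−0.36) = 0.649873
P(UPS chain down) [AND] = 0.43 × 0.05 × 0.649873 = 0.013972
P(Generator path inoperative) [AND] = 0.37 × 0.45 × 0.32 = 0.053280
P(Utility feed fails) [AND] = 0.053280 × 0.11 = 0.005861
P(Data center power outage) [OR] = 1 − (1−0.013972) × (1−0.005861) = 0.019751
Rounded to 4 decimal places: P(Data center power outage) ≈ 0.0198.

0.0198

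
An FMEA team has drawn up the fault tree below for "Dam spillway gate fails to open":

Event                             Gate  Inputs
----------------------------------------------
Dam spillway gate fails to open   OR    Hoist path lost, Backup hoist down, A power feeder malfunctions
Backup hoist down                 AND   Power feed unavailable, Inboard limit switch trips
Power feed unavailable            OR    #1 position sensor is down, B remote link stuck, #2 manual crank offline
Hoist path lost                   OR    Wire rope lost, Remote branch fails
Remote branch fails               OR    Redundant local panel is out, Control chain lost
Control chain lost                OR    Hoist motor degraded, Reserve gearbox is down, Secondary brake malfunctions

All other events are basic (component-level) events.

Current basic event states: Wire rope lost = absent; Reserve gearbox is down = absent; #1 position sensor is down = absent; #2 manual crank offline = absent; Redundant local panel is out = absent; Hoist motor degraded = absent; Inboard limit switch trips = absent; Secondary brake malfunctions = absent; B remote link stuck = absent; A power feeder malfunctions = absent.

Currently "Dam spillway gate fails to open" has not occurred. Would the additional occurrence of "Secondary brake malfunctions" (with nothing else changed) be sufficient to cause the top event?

Counterfactual: set "Secondary brake malfunctions" to occurred.
Control chain lost [OR]: Hoist motor degraded=not, Reserve gearbox is down=not, Secondary brake malfunctions=occurs → at least one input occurs → occurs.
Remote branch fails [OR]: Redundant local panel is out=not, Control chain lost=occurs → at least one input occurs → occurs.
Hoist path lost [OR]: Wire rope lost=not, Remote branch fails=occurs → at least one input occurs → occurs.
Power feed unavailable [OR]: #1 position sensor is down=not, B remote link stuck=not, #2 manual crank offline=not → no input occurs → does not occur.
Backup hoist down [AND]: Power feed unavailable=not, Inboard limit switch trips=not → not all inputs occur → does not occur.
Dam spillway gate fails to open [OR]: Hoist path lost=occurs, Backup hoist down=not, A power feeder malfunctions=not → at least one input occurs → occurs.

Yes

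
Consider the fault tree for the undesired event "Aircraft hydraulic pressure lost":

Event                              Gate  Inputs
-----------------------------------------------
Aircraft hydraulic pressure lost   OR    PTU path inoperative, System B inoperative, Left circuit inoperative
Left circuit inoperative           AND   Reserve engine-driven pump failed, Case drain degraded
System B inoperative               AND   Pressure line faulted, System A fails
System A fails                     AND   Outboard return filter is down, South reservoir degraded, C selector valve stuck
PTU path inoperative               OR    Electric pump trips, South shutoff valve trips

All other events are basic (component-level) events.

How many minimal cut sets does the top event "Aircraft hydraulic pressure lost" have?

4

PTU path inoperative [OR]: union of children's cut sets → 2 cut set(s).
System A fails [AND]: one cut set from each child combined → 1 × 1 × 1 = 1 cut set(s).
System B inoperative [AND]: one cut set from each child combined → 1 × 1 = 1 cut set(s).
Left circuit inoperative [AND]: one cut set from each child combined → 1 × 1 = 1 cut set(s).
Aircraft hydraulic pressure lost [OR]: union of children's cut sets → 4 cut set(s).
Minimal cut sets: {Electric pump trips}; {South shutoff valve trips}; {C selector valve stuck, Outboard return filter is down, Pressure line faulted, South reservoir degraded}; {Case drain degraded, Reserve engine-driven pump failed}.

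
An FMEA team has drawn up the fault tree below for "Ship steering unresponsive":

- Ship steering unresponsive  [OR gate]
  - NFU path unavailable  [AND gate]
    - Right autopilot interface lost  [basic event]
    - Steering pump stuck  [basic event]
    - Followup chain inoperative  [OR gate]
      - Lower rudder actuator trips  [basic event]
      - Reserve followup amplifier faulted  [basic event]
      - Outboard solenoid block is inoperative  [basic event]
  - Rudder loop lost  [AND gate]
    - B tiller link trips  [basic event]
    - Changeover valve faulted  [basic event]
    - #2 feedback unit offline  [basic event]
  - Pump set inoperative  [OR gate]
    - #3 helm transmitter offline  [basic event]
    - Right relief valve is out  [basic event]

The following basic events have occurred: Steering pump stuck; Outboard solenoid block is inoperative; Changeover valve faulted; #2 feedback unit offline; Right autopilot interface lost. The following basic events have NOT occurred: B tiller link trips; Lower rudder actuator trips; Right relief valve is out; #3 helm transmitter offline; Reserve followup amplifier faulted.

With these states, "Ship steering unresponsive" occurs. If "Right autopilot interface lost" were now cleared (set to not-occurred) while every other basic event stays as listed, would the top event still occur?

Counterfactual: set "Right autopilot interface lost" to not occurred.
Followup chain inoperative [OR]: Lower rudder actuator trips=not, Reserve followup amplifier faulted=not, Outboard solenoid block is inoperative=occurs → at least one input occurs → occurs.
NFU path unavailable [AND]: Right autopilot interface lost=not, Steering pump stuck=occurs, Followup chain inoperative=occurs → not all inputs occur → does not occur.
Rudder loop lost [AND]: B tiller link trips=not, Changeover valve faulted=occurs, #2 feedback unit offline=occurs → not all inputs occur → does not occur.
Pump set inoperative [OR]: #3 helm transmitter offline=not, Right relief valve is out=not → no input occurs → does not occur.
Ship steering unresponsive [OR]: NFU path unavailable=not, Rudder loop lost=not, Pump set inoperative=not → no input occurs → does not occur.

No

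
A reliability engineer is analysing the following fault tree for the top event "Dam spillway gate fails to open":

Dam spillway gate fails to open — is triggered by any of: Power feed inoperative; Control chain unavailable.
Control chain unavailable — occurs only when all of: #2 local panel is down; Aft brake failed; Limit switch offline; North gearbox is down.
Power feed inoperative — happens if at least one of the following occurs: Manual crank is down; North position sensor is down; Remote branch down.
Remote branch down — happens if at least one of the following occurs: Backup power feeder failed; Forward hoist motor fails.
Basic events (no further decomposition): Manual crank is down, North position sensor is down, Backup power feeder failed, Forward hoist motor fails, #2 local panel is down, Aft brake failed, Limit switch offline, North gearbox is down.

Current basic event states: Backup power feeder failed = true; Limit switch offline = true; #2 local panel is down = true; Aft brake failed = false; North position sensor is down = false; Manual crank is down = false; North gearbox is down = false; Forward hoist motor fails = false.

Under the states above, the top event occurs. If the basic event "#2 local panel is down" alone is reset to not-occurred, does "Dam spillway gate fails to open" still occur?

Yes

Counterfactual: set "#2 local panel is down" to not occurred.
Remote branch down [OR]: Backup power feeder failed=occurs, Forward hoist motor fails=not → at least one input occurs → occurs.
Power feed inoperative [OR]: Manual crank is down=not, North position sensor is down=not, Remote branch down=occurs → at least one input occurs → occurs.
Control chain unavailable [AND]: #2 local panel is down=not, Aft brake failed=not, Limit switch offline=occurs, North gearbox is down=not → not all inputs occur → does not occur.
Dam spillway gate fails to open [OR]: Power feed inoperative=occurs, Control chain unavailable=not → at least one input occurs → occurs.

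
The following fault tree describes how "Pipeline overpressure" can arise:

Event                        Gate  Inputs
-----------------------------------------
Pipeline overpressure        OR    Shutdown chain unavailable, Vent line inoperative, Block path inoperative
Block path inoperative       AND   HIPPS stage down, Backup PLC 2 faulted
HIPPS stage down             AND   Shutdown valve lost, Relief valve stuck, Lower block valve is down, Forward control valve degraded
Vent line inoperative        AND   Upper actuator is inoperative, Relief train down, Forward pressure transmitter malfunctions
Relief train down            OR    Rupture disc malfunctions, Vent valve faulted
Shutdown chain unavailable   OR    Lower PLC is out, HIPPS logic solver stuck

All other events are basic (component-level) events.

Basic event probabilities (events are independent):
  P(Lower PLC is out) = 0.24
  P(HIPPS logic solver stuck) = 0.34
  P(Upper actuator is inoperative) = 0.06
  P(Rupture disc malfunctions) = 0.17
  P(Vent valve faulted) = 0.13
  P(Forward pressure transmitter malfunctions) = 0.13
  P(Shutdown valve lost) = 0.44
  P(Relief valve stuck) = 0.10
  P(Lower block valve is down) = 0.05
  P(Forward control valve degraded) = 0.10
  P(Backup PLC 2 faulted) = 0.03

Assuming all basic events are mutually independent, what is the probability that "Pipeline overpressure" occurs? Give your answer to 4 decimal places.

P(Shutdown chain unavailable) [OR] = 1 − (1−0.24) × (1−0.34) = 0.498400
P(Relief train down) [OR] = 1 − (1−0.17) × (1−0.13) = 0.277900
P(Vent line inoperative) [AND] = 0.06 × 0.277900 × 0.13 = 0.002168
P(HIPPS stage down) [AND] = 0.44 × 0.10 × 0.05 × 0.10 = 0.000220
P(Block path inoperative) [AND] = 0.000220 × 0.03 = 0.000007
P(Pipeline overpressure) [OR] = 1 − (1−0.498400) × (1−0.002168) × (1−0.000007) = 0.499491
Rounded to 4 decimal places: P(Pipeline overpressure) ≈ 0.4995.

0.4995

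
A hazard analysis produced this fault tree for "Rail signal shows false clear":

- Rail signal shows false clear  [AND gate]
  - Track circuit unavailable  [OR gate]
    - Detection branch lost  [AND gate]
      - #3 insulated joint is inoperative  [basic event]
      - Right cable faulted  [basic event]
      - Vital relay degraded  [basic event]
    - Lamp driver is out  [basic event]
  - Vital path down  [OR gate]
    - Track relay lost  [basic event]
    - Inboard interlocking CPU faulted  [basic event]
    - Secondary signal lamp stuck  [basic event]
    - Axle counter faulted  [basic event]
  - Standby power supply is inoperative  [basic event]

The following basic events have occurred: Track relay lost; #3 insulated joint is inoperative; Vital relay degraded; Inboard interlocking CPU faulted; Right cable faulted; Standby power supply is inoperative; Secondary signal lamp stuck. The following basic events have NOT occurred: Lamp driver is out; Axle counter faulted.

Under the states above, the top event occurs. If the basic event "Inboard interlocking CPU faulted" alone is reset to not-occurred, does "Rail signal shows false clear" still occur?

Counterfactual: set "Inboard interlocking CPU faulted" to not occurred.
Detection branch lost [AND]: #3 insulated joint is inoperative=occurs, Right cable faulted=occurs, Vital relay degraded=occurs → all inputs occur → occurs.
Track circuit unavailable [OR]: Detection branch lost=occurs, Lamp driver is out=not → at least one input occurs → occurs.
Vital path down [OR]: Track relay lost=occurs, Inboard interlocking CPU faulted=not, Secondary signal lamp stuck=occurs, Axle counter faulted=not → at least one input occurs → occurs.
Rail signal shows false clear [AND]: Track circuit unavailable=occurs, Vital path down=occurs, Standby power supply is inoperative=occurs → all inputs occur → occurs.

Yes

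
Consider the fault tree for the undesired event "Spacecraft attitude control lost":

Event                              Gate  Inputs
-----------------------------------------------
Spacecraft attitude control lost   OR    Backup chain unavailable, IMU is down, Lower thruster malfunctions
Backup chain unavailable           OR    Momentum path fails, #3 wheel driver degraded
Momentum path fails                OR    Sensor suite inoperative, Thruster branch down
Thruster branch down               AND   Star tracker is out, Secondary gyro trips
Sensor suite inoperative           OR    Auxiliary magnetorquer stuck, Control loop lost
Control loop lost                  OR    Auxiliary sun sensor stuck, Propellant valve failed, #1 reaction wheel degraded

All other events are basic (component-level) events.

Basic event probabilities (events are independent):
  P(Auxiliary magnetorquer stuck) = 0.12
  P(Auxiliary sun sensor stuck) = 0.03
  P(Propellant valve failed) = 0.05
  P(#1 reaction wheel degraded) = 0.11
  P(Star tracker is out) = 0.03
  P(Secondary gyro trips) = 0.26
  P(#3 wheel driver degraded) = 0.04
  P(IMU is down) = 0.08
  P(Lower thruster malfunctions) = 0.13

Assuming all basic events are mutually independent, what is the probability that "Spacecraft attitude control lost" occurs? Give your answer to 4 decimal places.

0.4498

P(Control loop lost) [OR] = 1 − (1−0.03) × (1−0.05) × (1−0.11) = 0.179865
P(Sensor suite inoperative) [OR] = 1 − (1−0.12) × (1−0.179865) = 0.278281
P(Thruster branch down) [AND] = 0.03 × 0.26 = 0.007800
P(Momentum path fails) [OR] = 1 − (1−0.278281) × (1−0.007800) = 0.283910
P(Backup chain unavailable) [OR] = 1 − (1−0.283910) × (1−0.04) = 0.312554
P(Spacecraft attitude control lost) [OR] = 1 − (1−0.312554) × (1−0.08) × (1−0.13) = 0.449768
Rounded to 4 decimal places: P(Spacecraft attitude control lost) ≈ 0.4498.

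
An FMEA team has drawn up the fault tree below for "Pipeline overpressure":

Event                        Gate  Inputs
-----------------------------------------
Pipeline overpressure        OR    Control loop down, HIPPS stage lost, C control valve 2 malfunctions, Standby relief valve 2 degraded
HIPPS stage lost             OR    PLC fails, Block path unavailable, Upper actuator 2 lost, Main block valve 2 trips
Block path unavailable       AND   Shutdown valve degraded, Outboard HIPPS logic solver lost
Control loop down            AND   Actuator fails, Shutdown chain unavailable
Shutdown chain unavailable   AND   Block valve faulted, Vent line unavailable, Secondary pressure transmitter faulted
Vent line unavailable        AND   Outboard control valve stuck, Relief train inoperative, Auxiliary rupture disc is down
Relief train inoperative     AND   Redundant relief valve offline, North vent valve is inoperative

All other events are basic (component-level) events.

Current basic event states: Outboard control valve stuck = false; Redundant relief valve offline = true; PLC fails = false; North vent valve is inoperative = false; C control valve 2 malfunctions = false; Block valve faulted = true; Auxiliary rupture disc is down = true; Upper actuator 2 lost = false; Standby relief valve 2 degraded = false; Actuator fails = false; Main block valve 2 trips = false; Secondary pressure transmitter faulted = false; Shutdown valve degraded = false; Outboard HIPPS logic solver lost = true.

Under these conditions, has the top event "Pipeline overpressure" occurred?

Relief train inoperative [AND]: Redundant relief valve offline=occurs, North vent valve is inoperative=not → not all inputs occur → does not occur.
Vent line unavailable [AND]: Outboard control valve stuck=not, Relief train inoperative=not, Auxiliary rupture disc is down=occurs → not all inputs occur → does not occur.
Shutdown chain unavailable [AND]: Block valve faulted=occurs, Vent line unavailable=not, Secondary pressure transmitter faulted=not → not all inputs occur → does not occur.
Control loop down [AND]: Actuator fails=not, Shutdown chain unavailable=not → not all inputs occur → does not occur.
Block path unavailable [AND]: Shutdown valve degraded=not, Outboard HIPPS logic solver lost=occurs → not all inputs occur → does not occur.
HIPPS stage lost [OR]: PLC fails=not, Block path unavailable=not, Upper actuator 2 lost=not, Main block valve 2 trips=not → no input occurs → does not occur.
Pipeline overpressure [OR]: Control loop down=not, HIPPS stage lost=not, C control valve 2 malfunctions=not, Standby relief valve 2 degraded=not → no input occurs → does not occur.

No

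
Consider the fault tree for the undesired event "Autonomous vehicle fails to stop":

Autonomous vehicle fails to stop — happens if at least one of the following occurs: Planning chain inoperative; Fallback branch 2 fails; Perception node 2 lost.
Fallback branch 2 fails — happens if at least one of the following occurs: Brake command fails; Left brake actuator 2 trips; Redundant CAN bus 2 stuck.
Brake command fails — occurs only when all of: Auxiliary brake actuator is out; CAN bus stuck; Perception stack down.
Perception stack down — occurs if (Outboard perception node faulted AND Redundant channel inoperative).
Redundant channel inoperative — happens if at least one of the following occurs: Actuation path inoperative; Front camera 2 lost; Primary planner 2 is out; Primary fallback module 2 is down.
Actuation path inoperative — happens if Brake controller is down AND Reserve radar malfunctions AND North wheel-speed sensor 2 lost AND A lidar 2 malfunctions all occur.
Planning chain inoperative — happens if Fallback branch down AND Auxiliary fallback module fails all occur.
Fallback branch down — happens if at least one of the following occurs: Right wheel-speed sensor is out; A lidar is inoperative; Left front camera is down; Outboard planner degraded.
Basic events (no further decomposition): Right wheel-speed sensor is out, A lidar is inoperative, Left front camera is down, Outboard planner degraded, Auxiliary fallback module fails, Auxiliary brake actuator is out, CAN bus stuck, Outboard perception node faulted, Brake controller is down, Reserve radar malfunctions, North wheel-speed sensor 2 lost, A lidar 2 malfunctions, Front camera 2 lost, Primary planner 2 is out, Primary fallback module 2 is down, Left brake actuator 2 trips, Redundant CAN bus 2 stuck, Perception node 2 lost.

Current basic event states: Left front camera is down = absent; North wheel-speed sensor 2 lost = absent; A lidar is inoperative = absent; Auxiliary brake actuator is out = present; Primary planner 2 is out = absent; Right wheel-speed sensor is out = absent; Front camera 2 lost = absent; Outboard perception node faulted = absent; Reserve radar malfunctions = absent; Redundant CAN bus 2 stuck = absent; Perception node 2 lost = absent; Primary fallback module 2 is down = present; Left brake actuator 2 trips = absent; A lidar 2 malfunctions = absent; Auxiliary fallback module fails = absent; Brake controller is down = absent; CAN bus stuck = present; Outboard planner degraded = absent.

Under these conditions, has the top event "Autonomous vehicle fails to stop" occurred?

No

Fallback branch down [OR]: Right wheel-speed sensor is out=not, A lidar is inoperative=not, Left front camera is down=not, Outboard planner degraded=not → no input occurs → does not occur.
Planning chain inoperative [AND]: Fallback branch down=not, Auxiliary fallback module fails=not → not all inputs occur → does not occur.
Actuation path inoperative [AND]: Brake controller is down=not, Reserve radar malfunctions=not, North wheel-speed sensor 2 lost=not, A lidar 2 malfunctions=not → not all inputs occur → does not occur.
Redundant channel inoperative [OR]: Actuation path inoperative=not, Front camera 2 lost=not, Primary planner 2 is out=not, Primary fallback module 2 is down=occurs → at least one input occurs → occurs.
Perception stack down [AND]: Outboard perception node faulted=not, Redundant channel inoperative=occurs → not all inputs occur → does not occur.
Brake command fails [AND]: Auxiliary brake actuator is out=occurs, CAN bus stuck=occurs, Perception stack down=not → not all inputs occur → does not occur.
Fallback branch 2 fails [OR]: Brake command fails=not, Left brake actuator 2 trips=not, Redundant CAN bus 2 stuck=not → no input occurs → does not occur.
Autonomous vehicle fails to stop [OR]: Planning chain inoperative=not, Fallback branch 2 fails=not, Perception node 2 lost=not → no input occurs → does not occur.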